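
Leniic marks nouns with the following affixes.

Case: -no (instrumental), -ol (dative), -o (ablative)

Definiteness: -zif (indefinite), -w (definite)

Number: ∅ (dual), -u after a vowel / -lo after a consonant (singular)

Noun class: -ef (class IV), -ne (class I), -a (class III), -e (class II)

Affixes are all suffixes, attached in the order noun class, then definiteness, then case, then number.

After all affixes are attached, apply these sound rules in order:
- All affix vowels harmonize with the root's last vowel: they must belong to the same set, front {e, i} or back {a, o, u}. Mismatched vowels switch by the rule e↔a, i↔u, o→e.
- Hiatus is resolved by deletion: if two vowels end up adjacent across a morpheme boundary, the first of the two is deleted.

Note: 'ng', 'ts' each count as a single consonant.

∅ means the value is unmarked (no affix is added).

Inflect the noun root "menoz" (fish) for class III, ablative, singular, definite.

Attach noun class class III -a → menoza.
Attach definiteness definite -w → menozaw.
Attach case ablative -o → menozawo.
Attach number singular -u (after vowel 'o') → menozawou.
Vowel harmony: no change.
Apply vowel deletion: menozawou → menozawu.

menozawu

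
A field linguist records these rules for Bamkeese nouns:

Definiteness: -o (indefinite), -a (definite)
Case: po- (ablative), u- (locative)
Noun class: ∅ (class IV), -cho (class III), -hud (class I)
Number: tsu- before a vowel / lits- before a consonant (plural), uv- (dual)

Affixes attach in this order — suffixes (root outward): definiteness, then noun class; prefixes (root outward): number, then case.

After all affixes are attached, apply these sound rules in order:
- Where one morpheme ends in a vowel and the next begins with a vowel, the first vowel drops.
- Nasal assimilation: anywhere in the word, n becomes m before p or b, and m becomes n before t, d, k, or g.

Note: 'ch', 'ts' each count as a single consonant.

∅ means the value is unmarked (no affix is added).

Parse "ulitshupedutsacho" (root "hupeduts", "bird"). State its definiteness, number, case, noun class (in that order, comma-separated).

Segment: u-lits-hupeduts-a-cho.
definiteness: -a → definite.
number: tsu/lits- → plural.
case: u- → locative.
noun class: -cho → class III.

definite, plural, locative, class III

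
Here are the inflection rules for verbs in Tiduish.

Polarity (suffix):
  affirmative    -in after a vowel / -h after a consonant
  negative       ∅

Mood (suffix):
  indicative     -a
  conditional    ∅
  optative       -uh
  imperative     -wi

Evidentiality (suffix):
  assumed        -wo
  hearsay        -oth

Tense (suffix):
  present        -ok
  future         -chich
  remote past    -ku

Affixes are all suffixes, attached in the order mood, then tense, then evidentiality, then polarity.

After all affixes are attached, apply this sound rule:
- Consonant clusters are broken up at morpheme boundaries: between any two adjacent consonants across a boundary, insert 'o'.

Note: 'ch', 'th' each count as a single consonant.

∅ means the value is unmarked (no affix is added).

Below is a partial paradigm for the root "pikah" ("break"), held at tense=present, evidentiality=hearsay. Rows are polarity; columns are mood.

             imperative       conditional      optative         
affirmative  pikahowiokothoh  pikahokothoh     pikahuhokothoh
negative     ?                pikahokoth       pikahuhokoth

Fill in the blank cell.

Attach mood imperative -wi → pikahwi.
Attach tense present -ok → pikahwiok.
Attach evidentiality hearsay -oth → pikahwiokoth.
polarity = negative: zero marking, form stays pikahwiokoth.
Apply epenthesis: pikahwiokoth → pikahowiokoth.

pikahowiokoth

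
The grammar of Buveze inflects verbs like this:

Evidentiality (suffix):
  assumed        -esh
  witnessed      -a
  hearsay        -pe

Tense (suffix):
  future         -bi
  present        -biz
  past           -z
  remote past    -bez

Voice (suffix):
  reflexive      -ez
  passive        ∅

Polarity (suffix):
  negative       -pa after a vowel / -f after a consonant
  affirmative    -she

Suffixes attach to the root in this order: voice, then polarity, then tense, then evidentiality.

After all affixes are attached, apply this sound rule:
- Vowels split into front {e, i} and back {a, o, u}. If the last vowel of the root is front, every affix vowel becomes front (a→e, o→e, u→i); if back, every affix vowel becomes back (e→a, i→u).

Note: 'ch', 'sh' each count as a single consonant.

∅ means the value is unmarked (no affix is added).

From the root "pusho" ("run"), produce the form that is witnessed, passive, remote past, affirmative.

pushoshabaza

voice = passive: zero marking, form stays pusho.
Attach polarity affirmative -she → pushoshe.
Attach tense remote past -bez → pushoshebez.
Attach evidentiality witnessed -a → pushoshebeza.
Apply vowel harmony: pushoshebeza → pushoshabaza.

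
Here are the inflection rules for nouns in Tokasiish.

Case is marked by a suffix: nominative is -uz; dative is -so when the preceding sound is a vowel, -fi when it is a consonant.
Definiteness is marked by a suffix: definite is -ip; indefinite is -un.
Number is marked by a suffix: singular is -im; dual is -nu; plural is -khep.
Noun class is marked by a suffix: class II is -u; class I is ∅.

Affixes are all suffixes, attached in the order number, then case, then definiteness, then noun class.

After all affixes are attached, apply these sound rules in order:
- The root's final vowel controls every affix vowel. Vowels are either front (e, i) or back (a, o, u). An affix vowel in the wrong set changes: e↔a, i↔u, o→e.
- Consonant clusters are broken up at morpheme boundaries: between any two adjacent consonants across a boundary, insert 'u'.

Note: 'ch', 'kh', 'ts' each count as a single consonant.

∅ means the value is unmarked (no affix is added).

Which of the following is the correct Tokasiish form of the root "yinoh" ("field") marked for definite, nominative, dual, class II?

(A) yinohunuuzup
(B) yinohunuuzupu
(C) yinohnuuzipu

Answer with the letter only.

Attach number dual -nu → yinohnu.
Attach case nominative -uz → yinohnuuz.
Attach definiteness definite -ip → yinohnuuzip.
Attach noun class class II -u → yinohnuuzipu.
Apply vowel harmony: yinohnuuzipu → yinohnuuzupu.
Apply epenthesis: yinohnuuzupu → yinohunuuzupu.
So the correct form is yinohunuuzupu, option (B).
(C) yinohnuuzipu is wrong: it fails to apply the sound rule(s).
(A) yinohunuuzup is wrong: it uses class I instead of class II for noun class.

B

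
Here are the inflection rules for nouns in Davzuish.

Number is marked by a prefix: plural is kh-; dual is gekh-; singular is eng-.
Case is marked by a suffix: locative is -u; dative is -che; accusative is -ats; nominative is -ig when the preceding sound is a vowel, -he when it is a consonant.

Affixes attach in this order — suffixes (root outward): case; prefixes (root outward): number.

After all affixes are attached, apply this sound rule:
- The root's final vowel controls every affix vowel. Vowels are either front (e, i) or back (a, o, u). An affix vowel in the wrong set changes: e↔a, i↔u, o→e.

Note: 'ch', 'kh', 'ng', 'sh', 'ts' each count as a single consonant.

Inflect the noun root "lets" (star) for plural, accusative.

khletsets

Attach case accusative -ats → letsats.
Attach number plural kh- → khletsats.
Apply vowel harmony: khletsats → khletsets.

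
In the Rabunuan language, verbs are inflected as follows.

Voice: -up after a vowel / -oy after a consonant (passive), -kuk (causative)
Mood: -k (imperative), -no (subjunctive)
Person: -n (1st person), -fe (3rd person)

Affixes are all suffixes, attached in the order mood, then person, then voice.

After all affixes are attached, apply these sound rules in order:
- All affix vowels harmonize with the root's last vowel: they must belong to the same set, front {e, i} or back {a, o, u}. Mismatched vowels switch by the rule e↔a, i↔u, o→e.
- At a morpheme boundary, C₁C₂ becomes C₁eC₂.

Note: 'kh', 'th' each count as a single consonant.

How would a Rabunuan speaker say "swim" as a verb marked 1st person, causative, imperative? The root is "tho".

Attach mood imperative -k → thok.
Attach person 1st person -n → thokn.
Attach voice causative -kuk → thoknkuk.
Vowel harmony: no change.
Apply epenthesis: thoknkuk → thokenekuk.

thokenekuk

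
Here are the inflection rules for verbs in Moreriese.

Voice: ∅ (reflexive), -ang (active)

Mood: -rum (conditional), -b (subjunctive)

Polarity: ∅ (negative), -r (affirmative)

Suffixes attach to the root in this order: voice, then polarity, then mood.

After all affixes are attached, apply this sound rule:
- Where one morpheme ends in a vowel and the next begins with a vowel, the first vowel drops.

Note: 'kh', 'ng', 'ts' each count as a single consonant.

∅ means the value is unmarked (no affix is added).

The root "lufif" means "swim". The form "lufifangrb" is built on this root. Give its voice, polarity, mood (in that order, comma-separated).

active, affirmative, subjunctive

Segment: lufif-ang-r-b.
voice: -ang → active.
polarity: -r → affirmative.
mood: -b → subjunctive.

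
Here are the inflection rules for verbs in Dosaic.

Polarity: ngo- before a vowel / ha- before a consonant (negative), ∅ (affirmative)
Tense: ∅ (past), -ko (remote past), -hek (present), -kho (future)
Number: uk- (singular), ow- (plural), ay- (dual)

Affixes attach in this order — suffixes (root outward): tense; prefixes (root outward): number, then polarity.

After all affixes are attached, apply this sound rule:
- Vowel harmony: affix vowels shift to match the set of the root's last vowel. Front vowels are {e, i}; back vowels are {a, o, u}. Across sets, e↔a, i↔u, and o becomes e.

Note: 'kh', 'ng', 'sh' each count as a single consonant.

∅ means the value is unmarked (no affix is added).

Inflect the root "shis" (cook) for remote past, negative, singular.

Attach number singular uk- → ukshis.
Attach tense remote past -ko → ukshisko.
Attach polarity negative ngo- (before vowel 'u') → ngoukshisko.
Apply vowel harmony: ngoukshisko → ngeikshiske.

ngeikshiske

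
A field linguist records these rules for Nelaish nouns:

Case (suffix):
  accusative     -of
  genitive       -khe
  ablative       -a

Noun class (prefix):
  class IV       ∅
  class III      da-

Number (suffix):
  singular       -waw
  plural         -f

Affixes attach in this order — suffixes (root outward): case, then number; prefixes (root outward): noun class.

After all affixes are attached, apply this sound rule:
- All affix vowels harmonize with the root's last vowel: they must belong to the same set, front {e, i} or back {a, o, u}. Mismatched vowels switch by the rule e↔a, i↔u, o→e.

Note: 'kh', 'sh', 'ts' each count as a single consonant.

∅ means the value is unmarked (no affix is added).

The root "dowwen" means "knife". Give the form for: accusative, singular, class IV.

noun class = class IV: zero marking, form stays dowwen.
Attach case accusative -of → dowwenof.
Attach number singular -waw → dowwenofwaw.
Apply vowel harmony: dowwenofwaw → dowwenefwew.

dowwenefwew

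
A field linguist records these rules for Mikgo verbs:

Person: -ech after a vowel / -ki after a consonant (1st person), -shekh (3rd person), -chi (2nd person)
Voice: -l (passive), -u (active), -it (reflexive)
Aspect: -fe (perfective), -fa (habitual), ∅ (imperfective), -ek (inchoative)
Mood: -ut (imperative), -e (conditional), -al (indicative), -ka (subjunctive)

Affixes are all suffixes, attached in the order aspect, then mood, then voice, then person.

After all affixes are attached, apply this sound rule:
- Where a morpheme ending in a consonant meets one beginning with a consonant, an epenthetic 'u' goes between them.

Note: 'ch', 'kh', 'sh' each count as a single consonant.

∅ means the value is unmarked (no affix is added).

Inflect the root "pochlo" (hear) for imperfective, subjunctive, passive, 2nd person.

pochlokaluchi

aspect = imperfective: zero marking, form stays pochlo.
Attach mood subjunctive -ka → pochloka.
Attach voice passive -l → pochlokal.
Attach person 2nd person -chi → pochlokalchi.
Apply epenthesis: pochlokalchi → pochlokaluchi.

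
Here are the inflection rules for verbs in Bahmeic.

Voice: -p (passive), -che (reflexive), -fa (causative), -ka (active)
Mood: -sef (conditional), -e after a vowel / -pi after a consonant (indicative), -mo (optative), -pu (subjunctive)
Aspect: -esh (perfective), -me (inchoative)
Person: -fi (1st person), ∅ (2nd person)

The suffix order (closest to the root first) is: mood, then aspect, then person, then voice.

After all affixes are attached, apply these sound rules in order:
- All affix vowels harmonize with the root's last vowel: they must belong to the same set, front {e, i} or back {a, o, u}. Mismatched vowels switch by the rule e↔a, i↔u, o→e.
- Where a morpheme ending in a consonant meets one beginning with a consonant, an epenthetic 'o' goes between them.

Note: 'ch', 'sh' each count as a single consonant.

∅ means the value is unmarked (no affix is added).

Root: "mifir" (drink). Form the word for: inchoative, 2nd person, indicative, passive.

mifiropimep

Attach mood indicative -pi (after consonant 'r') → mifirpi.
Attach aspect inchoative -me → mifirpime.
person = 2nd person: zero marking, form stays mifirpime.
Attach voice passive -p → mifirpimep.
Vowel harmony: no change.
Apply epenthesis: mifirpimep → mifiropimep.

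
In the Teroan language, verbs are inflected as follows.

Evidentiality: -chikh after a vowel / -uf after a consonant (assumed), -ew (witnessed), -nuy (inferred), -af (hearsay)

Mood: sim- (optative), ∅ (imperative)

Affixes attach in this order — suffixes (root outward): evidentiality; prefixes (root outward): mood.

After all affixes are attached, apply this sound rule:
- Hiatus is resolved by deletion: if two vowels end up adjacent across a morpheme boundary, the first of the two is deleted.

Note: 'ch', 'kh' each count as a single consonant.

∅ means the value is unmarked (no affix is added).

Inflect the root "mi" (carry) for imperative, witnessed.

mew

Attach evidentiality witnessed -ew → miew.
mood = imperative: zero marking, form stays miew.
Apply vowel deletion: miew → mew.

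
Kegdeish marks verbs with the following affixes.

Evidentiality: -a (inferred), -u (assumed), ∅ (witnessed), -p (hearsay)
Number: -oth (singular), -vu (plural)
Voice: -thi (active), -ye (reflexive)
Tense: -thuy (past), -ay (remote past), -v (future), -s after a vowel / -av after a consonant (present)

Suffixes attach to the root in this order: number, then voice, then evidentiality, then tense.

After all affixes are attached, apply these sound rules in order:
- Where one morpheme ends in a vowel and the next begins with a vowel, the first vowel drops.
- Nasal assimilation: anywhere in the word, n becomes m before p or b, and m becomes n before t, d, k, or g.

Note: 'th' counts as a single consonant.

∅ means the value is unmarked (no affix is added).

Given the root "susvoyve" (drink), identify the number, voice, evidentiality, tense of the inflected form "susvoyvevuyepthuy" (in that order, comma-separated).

plural, reflexive, hearsay, past

Segment: susvoyve-vu-ye-p-thuy.
number: -vu → plural.
voice: -ye → reflexive.
evidentiality: -p → hearsay.
tense: -thuy → past.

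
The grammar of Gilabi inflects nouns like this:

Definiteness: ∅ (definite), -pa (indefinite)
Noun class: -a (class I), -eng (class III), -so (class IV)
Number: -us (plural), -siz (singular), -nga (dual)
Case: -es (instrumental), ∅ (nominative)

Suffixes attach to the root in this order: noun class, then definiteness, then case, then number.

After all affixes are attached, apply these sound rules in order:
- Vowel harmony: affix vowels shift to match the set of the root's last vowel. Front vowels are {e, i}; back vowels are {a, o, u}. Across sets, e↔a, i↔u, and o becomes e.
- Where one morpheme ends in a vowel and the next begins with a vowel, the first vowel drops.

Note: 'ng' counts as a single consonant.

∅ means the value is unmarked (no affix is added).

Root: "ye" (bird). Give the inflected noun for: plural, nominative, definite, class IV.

yesis

Attach noun class class IV -so → yeso.
definiteness = definite: zero marking, form stays yeso.
case = nominative: zero marking, form stays yeso.
Attach number plural -us → yesous.
Apply vowel harmony: yesous → yeseis.
Apply vowel deletion: yeseis → yesis.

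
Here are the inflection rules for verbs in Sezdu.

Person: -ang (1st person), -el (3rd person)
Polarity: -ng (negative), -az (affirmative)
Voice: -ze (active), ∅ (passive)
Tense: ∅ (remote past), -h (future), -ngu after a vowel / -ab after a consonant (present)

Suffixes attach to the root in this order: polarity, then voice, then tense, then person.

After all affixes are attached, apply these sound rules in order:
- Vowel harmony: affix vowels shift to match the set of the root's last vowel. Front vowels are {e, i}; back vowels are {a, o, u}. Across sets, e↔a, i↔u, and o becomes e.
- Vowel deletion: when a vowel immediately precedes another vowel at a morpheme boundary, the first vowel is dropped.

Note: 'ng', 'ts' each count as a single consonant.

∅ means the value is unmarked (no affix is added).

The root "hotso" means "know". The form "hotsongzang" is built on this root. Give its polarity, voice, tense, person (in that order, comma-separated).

Segment: hotso-ng-ze-ang.
polarity: -ng → negative.
voice: -ze → active.
tense: ∅ → remote past.
person: -ang → 1st person.

negative, active, remote past, 1st person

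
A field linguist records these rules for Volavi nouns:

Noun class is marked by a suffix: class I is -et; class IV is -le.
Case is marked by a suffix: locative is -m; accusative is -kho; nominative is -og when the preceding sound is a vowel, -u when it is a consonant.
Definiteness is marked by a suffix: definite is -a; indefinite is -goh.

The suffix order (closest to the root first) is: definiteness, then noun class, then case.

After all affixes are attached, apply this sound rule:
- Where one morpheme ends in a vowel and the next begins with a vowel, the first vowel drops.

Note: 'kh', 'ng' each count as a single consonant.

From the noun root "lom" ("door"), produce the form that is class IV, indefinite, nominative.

Attach definiteness indefinite -goh → lomgoh.
Attach noun class class IV -le → lomgohle.
Attach case nominative -og (after vowel 'e') → lomgohleog.
Apply vowel deletion: lomgohleog → lomgohlog.

lomgohlog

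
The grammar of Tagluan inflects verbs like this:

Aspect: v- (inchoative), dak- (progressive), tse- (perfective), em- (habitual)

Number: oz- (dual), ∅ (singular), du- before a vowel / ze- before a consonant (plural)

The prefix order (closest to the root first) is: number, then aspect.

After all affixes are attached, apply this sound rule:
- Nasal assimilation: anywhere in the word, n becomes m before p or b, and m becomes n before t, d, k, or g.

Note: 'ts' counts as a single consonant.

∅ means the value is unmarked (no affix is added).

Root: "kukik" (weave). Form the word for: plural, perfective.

Attach number plural ze- (before consonant 'k') → zekukik.
Attach aspect perfective tse- → tsezekukik.
Nasal assimilation: no change.

tsezekukik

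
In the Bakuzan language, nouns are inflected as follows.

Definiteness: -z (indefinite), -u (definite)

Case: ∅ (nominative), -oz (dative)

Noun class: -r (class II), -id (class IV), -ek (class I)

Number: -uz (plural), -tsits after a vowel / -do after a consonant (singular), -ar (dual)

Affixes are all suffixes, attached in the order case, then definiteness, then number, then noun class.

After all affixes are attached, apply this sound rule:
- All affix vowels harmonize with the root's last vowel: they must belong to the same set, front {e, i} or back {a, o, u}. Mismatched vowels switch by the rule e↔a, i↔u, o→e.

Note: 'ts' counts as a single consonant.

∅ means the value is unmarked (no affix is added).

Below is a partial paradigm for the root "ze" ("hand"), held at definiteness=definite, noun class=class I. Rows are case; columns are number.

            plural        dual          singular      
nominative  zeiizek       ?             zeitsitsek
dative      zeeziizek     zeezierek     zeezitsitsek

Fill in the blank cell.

zeierek

case = nominative: zero marking, form stays ze.
Attach definiteness definite -u → zeu.
Attach number dual -ar → zeuar.
Attach noun class class I -ek → zeuarek.
Apply vowel harmony: zeuarek → zeierek.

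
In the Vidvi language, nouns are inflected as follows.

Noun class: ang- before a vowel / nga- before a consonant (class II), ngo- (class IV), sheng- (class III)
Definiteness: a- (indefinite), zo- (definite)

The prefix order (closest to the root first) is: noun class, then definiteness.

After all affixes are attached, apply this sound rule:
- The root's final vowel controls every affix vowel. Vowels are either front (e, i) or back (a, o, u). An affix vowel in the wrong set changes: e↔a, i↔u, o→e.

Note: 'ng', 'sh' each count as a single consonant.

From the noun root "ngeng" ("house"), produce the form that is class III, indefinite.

eshengngeng

Attach noun class class III sheng- → shengngeng.
Attach definiteness indefinite a- → ashengngeng.
Apply vowel harmony: ashengngeng → eshengngeng.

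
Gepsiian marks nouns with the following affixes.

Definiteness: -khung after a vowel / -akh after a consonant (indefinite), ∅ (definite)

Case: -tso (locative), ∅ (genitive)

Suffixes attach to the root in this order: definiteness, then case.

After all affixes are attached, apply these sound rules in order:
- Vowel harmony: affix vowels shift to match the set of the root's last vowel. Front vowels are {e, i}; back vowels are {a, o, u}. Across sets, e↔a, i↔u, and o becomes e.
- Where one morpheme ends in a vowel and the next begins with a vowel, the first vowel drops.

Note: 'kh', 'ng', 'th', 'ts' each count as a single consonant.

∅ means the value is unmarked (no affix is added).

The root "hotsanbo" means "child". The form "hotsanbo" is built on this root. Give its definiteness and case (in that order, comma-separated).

Segment: hotsanbo.
definiteness: ∅ → definite.
case: ∅ → genitive.

definite, genitive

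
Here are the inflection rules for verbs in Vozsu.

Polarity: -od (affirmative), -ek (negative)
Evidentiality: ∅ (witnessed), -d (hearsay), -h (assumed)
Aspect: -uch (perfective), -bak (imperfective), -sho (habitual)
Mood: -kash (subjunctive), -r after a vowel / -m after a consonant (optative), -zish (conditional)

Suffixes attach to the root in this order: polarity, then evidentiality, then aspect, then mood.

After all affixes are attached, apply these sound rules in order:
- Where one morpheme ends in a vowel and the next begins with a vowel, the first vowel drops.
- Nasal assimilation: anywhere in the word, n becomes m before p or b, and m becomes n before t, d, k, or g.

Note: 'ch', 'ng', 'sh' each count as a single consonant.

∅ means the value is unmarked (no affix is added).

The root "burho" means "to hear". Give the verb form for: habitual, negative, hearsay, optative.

Attach polarity negative -ek → burhoek.
Attach evidentiality hearsay -d → burhoekd.
Attach aspect habitual -sho → burhoekdsho.
Attach mood optative -r (after vowel 'o') → burhoekdshor.
Apply vowel deletion: burhoekdshor → burhekdshor.
Nasal assimilation: no change.

burhekdshor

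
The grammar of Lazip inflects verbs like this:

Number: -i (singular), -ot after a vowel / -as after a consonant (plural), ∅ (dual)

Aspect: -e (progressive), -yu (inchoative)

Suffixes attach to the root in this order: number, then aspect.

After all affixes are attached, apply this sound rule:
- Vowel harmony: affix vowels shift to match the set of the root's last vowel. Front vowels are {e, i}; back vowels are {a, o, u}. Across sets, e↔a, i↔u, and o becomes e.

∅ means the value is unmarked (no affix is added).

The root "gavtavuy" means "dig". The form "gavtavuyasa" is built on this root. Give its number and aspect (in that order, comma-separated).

plural, progressive

Segment: gavtavuy-as-e.
number: -ot/as → plural.
aspect: -e → progressive.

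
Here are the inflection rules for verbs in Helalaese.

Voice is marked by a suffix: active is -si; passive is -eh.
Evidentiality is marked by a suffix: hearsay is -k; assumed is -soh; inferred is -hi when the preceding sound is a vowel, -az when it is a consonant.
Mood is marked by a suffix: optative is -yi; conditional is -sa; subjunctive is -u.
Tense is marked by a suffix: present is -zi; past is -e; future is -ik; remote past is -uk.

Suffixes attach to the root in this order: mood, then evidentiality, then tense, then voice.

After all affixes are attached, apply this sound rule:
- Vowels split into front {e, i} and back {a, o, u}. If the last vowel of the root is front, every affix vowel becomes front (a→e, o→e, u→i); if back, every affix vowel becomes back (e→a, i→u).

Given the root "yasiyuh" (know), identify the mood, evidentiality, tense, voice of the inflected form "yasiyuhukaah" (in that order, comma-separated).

subjunctive, hearsay, past, passive

Segment: yasiyuh-u-k-e-eh.
mood: -u → subjunctive.
evidentiality: -k → hearsay.
tense: -e → past.
voice: -eh → passive.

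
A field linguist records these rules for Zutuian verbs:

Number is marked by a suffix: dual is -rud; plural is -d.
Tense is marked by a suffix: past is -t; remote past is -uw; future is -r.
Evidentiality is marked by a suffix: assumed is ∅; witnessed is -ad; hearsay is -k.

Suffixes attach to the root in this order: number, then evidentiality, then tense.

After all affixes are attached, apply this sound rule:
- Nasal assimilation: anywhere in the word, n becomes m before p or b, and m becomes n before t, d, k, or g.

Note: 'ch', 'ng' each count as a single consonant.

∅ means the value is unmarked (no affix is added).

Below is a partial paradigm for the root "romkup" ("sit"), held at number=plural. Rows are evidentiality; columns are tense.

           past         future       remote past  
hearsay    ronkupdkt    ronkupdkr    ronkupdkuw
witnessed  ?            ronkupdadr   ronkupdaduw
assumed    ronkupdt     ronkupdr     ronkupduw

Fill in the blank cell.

Attach number plural -d → romkupd.
Attach evidentiality witnessed -ad → romkupdad.
Attach tense past -t → romkupdadt.
Apply nasal assimilation: romkupdadt → ronkupdadt.

ronkupdadt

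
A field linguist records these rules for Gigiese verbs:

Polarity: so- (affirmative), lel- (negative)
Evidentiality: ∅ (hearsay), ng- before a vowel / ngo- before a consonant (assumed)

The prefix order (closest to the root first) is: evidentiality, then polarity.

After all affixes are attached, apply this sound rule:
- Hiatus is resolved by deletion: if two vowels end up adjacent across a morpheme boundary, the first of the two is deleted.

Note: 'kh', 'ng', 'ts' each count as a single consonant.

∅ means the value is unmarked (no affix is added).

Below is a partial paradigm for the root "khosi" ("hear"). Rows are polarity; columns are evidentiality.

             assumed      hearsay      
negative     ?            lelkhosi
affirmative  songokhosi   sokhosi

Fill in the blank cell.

lelngokhosi

Attach evidentiality assumed ngo- (before consonant 'kh') → ngokhosi.
Attach polarity negative lel- → lelngokhosi.
Vowel deletion: no change.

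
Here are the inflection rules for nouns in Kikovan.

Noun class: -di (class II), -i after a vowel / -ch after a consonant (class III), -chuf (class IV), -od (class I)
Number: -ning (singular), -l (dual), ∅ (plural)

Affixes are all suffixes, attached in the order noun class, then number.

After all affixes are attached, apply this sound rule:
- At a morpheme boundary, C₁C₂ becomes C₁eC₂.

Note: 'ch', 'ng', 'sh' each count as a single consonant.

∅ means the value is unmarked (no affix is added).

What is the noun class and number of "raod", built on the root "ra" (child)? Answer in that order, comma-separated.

class I, plural

Segment: ra-od.
noun class: -od → class I.
number: ∅ → plural.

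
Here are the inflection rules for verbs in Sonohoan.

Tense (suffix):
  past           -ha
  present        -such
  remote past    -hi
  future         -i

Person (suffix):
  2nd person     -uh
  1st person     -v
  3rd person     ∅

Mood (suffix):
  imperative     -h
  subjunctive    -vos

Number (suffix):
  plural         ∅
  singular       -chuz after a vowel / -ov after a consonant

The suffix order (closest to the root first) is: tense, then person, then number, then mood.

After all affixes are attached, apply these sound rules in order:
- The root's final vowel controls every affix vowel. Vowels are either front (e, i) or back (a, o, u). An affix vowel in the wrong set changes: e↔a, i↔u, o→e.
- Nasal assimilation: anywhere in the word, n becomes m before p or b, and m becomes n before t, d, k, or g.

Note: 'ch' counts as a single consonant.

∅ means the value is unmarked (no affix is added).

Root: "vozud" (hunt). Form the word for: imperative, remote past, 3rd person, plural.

Attach tense remote past -hi → vozudhi.
person = 3rd person: zero marking, form stays vozudhi.
number = plural: zero marking, form stays vozudhi.
Attach mood imperative -h → vozudhih.
Apply vowel harmony: vozudhih → vozudhuh.
Nasal assimilation: no change.

vozudhuh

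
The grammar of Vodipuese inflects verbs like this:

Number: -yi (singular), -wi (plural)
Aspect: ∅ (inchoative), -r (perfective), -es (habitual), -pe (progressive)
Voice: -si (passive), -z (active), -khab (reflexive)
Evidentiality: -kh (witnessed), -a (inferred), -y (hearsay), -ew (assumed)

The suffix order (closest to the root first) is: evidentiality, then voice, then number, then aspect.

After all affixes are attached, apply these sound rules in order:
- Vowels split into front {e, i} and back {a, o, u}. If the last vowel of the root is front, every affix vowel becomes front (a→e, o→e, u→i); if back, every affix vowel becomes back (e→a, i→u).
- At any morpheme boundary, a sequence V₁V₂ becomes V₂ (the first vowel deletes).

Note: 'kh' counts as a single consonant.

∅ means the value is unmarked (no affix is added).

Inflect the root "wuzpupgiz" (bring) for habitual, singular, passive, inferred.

wuzpupgizesiyes

Attach evidentiality inferred -a → wuzpupgiza.
Attach voice passive -si → wuzpupgizasi.
Attach number singular -yi → wuzpupgizasiyi.
Attach aspect habitual -es → wuzpupgizasiyies.
Apply vowel harmony: wuzpupgizasiyies → wuzpupgizesiyies.
Apply vowel deletion: wuzpupgizesiyies → wuzpupgizesiyes.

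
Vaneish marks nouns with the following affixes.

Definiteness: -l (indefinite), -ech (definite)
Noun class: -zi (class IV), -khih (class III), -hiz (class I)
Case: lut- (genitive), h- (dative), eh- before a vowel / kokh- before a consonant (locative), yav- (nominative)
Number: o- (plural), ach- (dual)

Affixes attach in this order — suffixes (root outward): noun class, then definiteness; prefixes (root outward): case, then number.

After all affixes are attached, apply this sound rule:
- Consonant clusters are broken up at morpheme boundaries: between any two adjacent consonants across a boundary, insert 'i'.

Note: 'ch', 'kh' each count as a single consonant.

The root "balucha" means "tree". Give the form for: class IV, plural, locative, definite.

Attach case locative kokh- (before consonant 'b') → kokhbalucha.
Attach number plural o- → okokhbalucha.
Attach noun class class IV -zi → okokhbaluchazi.
Attach definiteness definite -ech → okokhbaluchaziech.
Apply epenthesis: okokhbaluchaziech → okokhibaluchaziech.

okokhibaluchaziech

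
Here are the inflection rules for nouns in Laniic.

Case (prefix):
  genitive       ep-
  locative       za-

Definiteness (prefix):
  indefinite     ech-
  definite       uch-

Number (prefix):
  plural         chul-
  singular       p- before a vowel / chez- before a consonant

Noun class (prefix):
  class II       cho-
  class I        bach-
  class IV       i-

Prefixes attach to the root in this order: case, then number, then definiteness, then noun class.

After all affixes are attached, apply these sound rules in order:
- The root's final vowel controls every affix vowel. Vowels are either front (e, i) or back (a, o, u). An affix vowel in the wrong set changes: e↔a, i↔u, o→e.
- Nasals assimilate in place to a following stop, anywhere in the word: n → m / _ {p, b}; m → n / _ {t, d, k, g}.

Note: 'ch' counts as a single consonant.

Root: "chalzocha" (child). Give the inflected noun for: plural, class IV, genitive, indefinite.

uachchulapchalzocha

Attach case genitive ep- → epchalzocha.
Attach number plural chul- → chulepchalzocha.
Attach definiteness indefinite ech- → echchulepchalzocha.
Attach noun class class IV i- → iechchulepchalzocha.
Apply vowel harmony: iechchulepchalzocha → uachchulapchalzocha.
Nasal assimilation: no change.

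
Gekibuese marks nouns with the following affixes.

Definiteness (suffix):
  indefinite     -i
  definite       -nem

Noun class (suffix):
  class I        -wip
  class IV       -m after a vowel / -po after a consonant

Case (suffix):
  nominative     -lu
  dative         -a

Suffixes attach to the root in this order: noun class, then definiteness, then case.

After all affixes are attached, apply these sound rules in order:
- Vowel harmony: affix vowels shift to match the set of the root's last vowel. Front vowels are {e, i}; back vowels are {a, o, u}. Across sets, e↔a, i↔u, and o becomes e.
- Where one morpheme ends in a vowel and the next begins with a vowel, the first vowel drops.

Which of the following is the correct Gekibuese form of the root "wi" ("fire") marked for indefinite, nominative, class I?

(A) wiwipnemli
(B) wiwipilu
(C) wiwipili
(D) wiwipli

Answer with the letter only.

C

Attach noun class class I -wip → wiwip.
Attach definiteness indefinite -i → wiwipi.
Attach case nominative -lu → wiwipilu.
Apply vowel harmony: wiwipilu → wiwipili.
Vowel deletion: no change.
So the correct form is wiwipili, option (C).
(A) wiwipnemli is wrong: it uses definite instead of indefinite for definiteness.
(B) wiwipilu is wrong: it fails to apply the sound rule(s).
(D) wiwipli is wrong: it has the affixes in the wrong order.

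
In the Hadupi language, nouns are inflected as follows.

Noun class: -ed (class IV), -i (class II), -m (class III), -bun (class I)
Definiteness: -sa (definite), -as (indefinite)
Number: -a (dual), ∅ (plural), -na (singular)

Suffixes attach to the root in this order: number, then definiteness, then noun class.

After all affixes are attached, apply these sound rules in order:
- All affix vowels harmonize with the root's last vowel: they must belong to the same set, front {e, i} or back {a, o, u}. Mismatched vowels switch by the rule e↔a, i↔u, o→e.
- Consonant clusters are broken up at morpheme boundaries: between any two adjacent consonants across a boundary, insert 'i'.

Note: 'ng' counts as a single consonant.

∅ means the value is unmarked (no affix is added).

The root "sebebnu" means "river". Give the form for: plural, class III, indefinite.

number = plural: zero marking, form stays sebebnu.
Attach definiteness indefinite -as → sebebnuas.
Attach noun class class III -m → sebebnuasm.
Vowel harmony: no change.
Apply epenthesis: sebebnuasm → sebebnuasim.

sebebnuasim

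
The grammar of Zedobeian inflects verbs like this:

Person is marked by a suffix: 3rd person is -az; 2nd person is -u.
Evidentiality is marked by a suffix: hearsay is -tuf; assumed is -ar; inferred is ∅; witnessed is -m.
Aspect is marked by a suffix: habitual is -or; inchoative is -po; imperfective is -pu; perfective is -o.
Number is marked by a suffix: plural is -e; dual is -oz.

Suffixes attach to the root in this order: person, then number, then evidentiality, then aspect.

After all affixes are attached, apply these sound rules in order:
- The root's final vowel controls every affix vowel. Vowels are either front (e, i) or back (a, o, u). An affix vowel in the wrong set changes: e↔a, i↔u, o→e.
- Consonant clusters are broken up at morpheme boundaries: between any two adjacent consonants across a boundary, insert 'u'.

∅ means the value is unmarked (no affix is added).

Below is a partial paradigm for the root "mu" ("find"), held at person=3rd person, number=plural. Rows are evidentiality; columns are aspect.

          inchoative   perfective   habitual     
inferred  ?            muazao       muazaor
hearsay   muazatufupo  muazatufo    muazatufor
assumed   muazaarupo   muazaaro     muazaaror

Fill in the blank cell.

Attach person 3rd person -az → muaz.
Attach number plural -e → muaze.
evidentiality = inferred: zero marking, form stays muaze.
Attach aspect inchoative -po → muazepo.
Apply vowel harmony: muazepo → muazapo.
Epenthesis: no change.

muazapo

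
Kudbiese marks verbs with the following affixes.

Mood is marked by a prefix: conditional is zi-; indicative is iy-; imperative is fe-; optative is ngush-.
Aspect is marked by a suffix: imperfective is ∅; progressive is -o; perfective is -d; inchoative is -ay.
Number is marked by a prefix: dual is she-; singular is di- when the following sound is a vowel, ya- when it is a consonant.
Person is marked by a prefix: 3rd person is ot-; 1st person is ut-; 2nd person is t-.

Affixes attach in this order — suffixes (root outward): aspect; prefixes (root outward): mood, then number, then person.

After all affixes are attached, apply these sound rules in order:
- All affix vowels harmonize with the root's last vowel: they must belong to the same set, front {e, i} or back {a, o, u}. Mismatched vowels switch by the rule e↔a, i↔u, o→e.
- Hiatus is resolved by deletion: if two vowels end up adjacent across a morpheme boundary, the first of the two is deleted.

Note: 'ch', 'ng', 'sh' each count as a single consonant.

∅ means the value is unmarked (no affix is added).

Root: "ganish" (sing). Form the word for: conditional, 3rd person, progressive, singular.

etyeziganishe

Attach mood conditional zi- → ziganish.
Attach aspect progressive -o → ziganisho.
Attach number singular ya- (before consonant 'z') → yaziganisho.
Attach person 3rd person ot- → otyaziganisho.
Apply vowel harmony: otyaziganisho → etyeziganishe.
Vowel deletion: no change.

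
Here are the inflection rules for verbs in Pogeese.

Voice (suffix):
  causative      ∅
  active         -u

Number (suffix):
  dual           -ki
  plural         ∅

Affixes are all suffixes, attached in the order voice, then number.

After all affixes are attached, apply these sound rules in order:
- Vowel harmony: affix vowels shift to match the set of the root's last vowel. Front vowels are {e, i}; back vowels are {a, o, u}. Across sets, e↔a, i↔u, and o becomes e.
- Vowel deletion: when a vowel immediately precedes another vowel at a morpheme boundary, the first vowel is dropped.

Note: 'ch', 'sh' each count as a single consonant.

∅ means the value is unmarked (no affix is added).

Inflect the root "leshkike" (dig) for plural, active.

leshkiki

Attach voice active -u → leshkikeu.
number = plural: zero marking, form stays leshkikeu.
Apply vowel harmony: leshkikeu → leshkikei.
Apply vowel deletion: leshkikei → leshkiki.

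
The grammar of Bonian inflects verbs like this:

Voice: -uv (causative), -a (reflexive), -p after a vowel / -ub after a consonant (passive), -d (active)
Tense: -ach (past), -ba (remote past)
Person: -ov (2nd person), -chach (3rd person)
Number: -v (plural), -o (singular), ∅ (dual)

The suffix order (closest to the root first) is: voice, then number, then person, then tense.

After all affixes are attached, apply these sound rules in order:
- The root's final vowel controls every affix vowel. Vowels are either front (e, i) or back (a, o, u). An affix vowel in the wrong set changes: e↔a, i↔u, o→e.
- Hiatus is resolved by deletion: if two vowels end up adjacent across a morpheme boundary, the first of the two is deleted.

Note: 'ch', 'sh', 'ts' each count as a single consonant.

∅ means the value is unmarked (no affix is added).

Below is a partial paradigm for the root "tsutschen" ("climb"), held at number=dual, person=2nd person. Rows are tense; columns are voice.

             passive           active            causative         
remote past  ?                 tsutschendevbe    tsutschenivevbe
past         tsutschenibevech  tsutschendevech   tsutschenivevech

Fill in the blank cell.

Attach voice passive -ub (after consonant 'n') → tsutschenub.
number = dual: zero marking, form stays tsutschenub.
Attach person 2nd person -ov → tsutschenubov.
Attach tense remote past -ba → tsutschenubovba.
Apply vowel harmony: tsutschenubovba → tsutschenibevbe.
Vowel deletion: no change.

tsutschenibevbe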